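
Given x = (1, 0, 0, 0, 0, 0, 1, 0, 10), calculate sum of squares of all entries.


Non-zero entries: [(0, 1), (6, 1), (8, 10)]
Squares: [1, 1, 100]
||x||_2^2 = sum = 102.

102


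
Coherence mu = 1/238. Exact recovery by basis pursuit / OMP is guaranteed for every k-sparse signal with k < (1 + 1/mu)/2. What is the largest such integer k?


1/mu = 238.
1 + 1/mu = 239.
(1 + 1/mu)/2 = 119.5 is not an integer, so k_max = floor(119.5) = 119.

119


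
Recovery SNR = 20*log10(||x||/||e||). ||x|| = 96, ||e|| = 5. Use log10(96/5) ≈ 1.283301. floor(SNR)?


||x||/||e|| = 96/5.
log10(96/5) ≈ 1.283301.
20*log10(||x||/||e||) ≈ 20*1.283301 = 25.66602.
floor(25.66602) = 25.

25


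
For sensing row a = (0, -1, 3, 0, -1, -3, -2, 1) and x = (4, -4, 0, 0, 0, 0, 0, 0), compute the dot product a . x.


Non-zero terms: ['0*4', '-1*-4']
Products: [0, 4]
y = sum = 4.

4


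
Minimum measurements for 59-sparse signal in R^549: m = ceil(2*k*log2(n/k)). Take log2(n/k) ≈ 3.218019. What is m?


log2(n/k) = log2(549/59) ≈ 3.218019.
2*k*log2(n/k) ≈ 2*59*3.218019 = 379.726242.
m = ceil(379.726242) = 380.

380


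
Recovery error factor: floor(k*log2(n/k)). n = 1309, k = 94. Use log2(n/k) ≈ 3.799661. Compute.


log2(n/k) = log2(1309/94) ≈ 3.799661.
k*log2(n/k) ≈ 94*3.799661 = 357.168134.
floor(357.168134) = 357.

357


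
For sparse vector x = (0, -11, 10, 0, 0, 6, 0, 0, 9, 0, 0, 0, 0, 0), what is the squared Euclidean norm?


Non-zero entries: [(1, -11), (2, 10), (5, 6), (8, 9)]
Squares: [121, 100, 36, 81]
||x||_2^2 = sum = 338.

338


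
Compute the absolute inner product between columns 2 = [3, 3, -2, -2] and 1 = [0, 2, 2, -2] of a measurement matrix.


Inner product: 3*0 + 3*2 + -2*2 + -2*-2
Products: [0, 6, -4, 4]
Sum = 6.
|dot| = 6.

6


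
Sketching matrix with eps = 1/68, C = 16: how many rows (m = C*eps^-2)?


1/eps = 68.
(1/eps)^2 = 4624.
m = 16*4624 = 73984.

73984


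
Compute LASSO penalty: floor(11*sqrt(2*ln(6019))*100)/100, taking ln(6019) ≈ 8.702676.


ln(6019) ≈ 8.702676.
2*ln(n) ≈ 17.405352.
sqrt(2*ln(n)) ≈ sqrt(17.405352) ≈ 4.171972.
lambda ≈ 11*4.171972 = 45.891692.
floor(lambda*100)/100 = 45.89.

45.89


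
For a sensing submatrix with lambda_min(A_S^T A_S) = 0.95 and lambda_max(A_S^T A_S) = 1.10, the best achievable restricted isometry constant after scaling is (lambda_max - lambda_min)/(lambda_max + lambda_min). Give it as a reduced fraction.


lambda_max - lambda_min = 1.10 - 0.95 = 0.15.
lambda_max + lambda_min = 1.10 + 0.95 = 2.05.
delta = 0.15/2.05 = 15/205 = 3/41.

3/41


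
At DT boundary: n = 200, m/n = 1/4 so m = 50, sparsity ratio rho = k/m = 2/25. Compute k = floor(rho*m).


m = 1/4*200 = 50.
rho = 2/25.
rho*m = 2/25*50 = 4.
k = floor(4) = 4.

4


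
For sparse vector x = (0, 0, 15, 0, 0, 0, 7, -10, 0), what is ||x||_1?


Non-zero entries: [(2, 15), (6, 7), (7, -10)]
Absolute values: [15, 7, 10]
||x||_1 = sum = 32.

32


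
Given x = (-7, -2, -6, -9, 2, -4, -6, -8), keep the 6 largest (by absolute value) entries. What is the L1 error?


Sorted |x_i| descending: [9, 8, 7, 6, 6, 4, 2, 2]
Keep top 6: [9, 8, 7, 6, 6, 4]
Tail entries: [2, 2]
L1 error = sum of tail = 4.

4


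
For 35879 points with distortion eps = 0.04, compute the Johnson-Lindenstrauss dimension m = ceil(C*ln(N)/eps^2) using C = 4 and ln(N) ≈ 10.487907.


ln(35879) ≈ 10.487907.
eps^2 = 0.04^2 = 0.0016.
C*ln(N)/eps^2 ≈ 4*10.487907/0.0016 ≈ 26219.7675.
m = ceil(26219.7675) = 26220.

26220


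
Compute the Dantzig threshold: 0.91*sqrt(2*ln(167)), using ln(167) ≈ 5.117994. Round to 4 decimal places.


ln(167) ≈ 5.117994.
2*ln(n) ≈ 10.235988.
sqrt(2*ln(n)) ≈ sqrt(10.235988) ≈ 3.199373.
threshold ≈ 0.91*3.199373 = 2.91142943 ≈ 2.9114.

2.9114


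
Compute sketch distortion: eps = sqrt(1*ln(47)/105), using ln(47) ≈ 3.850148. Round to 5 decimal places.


ln(47) ≈ 3.850148.
1*ln(N)/m ≈ 1*3.850148/105 ≈ 0.03666808.
eps = sqrt(0.03666808) ≈ 0.1914891 ≈ 0.19149.

0.19149


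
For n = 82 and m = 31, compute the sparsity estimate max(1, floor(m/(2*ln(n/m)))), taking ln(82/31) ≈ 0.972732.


n/m = 82/31.
ln(n/m) ≈ 0.972732.
2*ln(n/m) ≈ 1.945464.
m/(2*ln(n/m)) ≈ 31/1.945464 ≈ 15.9345.
floor = 15.
k_max = max(1, 15) = 15.

15


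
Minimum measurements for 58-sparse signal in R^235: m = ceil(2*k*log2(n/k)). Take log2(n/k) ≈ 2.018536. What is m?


log2(n/k) = log2(235/58) ≈ 2.018536.
2*k*log2(n/k) ≈ 2*58*2.018536 = 234.150176.
m = ceil(234.150176) = 235.

235


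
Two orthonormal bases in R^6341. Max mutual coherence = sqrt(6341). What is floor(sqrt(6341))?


79^2 = 6241 <= 6341 < 6400 = 80^2, so 79 <= sqrt(6341) < 80.
floor(sqrt(6341)) = 79.

79


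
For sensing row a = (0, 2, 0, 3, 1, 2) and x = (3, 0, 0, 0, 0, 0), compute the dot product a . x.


Non-zero terms: ['0*3']
Products: [0]
y = sum = 0.

0


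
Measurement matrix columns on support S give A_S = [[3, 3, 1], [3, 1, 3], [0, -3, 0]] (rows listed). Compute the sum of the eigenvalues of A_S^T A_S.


Sum of eigenvalues of A_S^T A_S = trace(A_S^T A_S) = sum of squared column norms of A_S.
A_S^T A_S diagonal: [18, 19, 10].
trace = 18 + 19 + 10 = 47.

47


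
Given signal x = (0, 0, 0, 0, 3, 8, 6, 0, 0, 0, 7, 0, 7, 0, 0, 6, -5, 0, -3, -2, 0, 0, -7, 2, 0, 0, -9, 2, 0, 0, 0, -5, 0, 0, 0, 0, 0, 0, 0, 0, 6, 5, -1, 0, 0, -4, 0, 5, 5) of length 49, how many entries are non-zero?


Non-zero positions: [4, 5, 6, 10, 12, 15, 16, 18, 19, 22, 23, 26, 27, 31, 40, 41, 42, 45, 47, 48].
Sparsity = 20.

20


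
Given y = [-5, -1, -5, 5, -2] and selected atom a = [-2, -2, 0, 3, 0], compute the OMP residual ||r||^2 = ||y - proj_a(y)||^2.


a^T a = 17.
a^T y = 27.
coeff = 27/17 = 27/17.
||r||^2 = 631/17.

631/17


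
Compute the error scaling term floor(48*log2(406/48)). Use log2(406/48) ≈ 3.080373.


log2(n/k) = log2(406/48) ≈ 3.080373.
k*log2(n/k) ≈ 48*3.080373 = 147.857904.
floor(147.857904) = 147.

147


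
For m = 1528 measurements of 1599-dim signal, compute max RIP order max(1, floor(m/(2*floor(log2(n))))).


floor(log2(1599)) = 10.
2*10 = 20.
m/(2*floor(log2(n))) = 1528/20 ≈ 76.4.
floor = 76.
k = max(1, 76) = 76.

76


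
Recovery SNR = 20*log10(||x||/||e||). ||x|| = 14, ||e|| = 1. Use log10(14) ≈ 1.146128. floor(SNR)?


||x||/||e|| = 14/1 = 14.
log10(14) ≈ 1.146128.
20*log10(||x||/||e||) ≈ 20*1.146128 = 22.92256.
floor(22.92256) = 22.

22


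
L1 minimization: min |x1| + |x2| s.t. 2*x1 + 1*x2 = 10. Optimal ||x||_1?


Axis intercepts:
  x1 = 5, x2 = 0: L1 = 5
  x1 = 0, x2 = 10: L1 = 10
x* = (5, 0)
||x*||_1 = 5.

5


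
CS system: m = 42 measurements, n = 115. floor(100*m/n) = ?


100*m/n = 100*42/115 ≈ 36.5217.
floor = 36.

36


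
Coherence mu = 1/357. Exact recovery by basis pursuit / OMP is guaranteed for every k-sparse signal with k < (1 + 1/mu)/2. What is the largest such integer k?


1/mu = 357.
1 + 1/mu = 358.
(1 + 1/mu)/2 = 179 is an integer and the inequality is strict, so k_max = 179 - 1 = 178.

178


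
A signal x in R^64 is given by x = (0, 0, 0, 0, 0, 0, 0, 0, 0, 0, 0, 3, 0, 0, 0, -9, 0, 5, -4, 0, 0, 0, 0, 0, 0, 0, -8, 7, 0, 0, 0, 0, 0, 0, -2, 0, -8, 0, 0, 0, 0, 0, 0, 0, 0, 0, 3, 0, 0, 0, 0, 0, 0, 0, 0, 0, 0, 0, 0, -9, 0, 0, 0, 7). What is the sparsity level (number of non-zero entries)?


Non-zero positions: [11, 15, 17, 18, 26, 27, 34, 36, 46, 59, 63].
Sparsity = 11.

11


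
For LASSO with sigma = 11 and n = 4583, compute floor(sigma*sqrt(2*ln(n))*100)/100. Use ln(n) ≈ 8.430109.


ln(4583) ≈ 8.430109.
2*ln(n) ≈ 16.860218.
sqrt(2*ln(n)) ≈ sqrt(16.860218) ≈ 4.10612.
lambda ≈ 11*4.10612 = 45.16732.
floor(lambda*100)/100 = 45.16.

45.16


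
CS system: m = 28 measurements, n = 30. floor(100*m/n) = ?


100*m/n = 100*28/30 ≈ 93.3333.
floor = 93.

93


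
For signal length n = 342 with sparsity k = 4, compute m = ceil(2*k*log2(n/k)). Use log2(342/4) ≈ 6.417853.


log2(n/k) = log2(342/4) ≈ 6.417853.
2*k*log2(n/k) ≈ 2*4*6.417853 = 51.342824.
m = ceil(51.342824) = 52.

52


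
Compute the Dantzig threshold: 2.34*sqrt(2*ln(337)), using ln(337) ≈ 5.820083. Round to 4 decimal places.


ln(337) ≈ 5.820083.
2*ln(n) ≈ 11.640166.
sqrt(2*ln(n)) ≈ sqrt(11.640166) ≈ 3.411769.
threshold ≈ 2.34*3.411769 = 7.98353946 ≈ 7.9835.

7.9835


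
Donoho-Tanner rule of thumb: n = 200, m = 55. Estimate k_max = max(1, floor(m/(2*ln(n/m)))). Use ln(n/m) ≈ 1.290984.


n/m = 200/55 = 40/11.
ln(n/m) ≈ 1.290984.
2*ln(n/m) ≈ 2.581968.
m/(2*ln(n/m)) ≈ 55/2.581968 ≈ 21.3016.
floor = 21.
k_max = max(1, 21) = 21.

21


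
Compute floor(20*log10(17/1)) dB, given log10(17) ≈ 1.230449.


||x||/||e|| = 17/1 = 17.
log10(17) ≈ 1.230449.
20*log10(||x||/||e||) ≈ 20*1.230449 = 24.60898.
floor(24.60898) = 24.

24


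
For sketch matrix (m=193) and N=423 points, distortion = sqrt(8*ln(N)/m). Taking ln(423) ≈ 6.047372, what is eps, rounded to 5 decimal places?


ln(423) ≈ 6.047372.
8*ln(N)/m ≈ 8*6.047372/193 ≈ 0.25066827.
eps = sqrt(0.25066827) ≈ 0.5006678 ≈ 0.50067.

0.50067


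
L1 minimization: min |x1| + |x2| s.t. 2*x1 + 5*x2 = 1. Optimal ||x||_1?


Axis intercepts:
  x1 = 1/2, x2 = 0: L1 = 1/2
  x1 = 0, x2 = 1/5: L1 = 1/5
x* = (0, 1/5)
||x*||_1 = 1/5.

1/5


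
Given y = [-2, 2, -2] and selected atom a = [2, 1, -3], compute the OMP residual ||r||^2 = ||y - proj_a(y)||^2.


a^T a = 14.
a^T y = 4.
coeff = 4/14 = 2/7.
||r||^2 = 76/7.

76/7


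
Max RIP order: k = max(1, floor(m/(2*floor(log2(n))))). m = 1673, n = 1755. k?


floor(log2(1755)) = 10.
2*10 = 20.
m/(2*floor(log2(n))) = 1673/20 ≈ 83.65.
floor = 83.
k = max(1, 83) = 83.

83


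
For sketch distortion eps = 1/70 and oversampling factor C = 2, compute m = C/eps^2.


1/eps = 70.
(1/eps)^2 = 4900.
m = 2*4900 = 9800.

9800


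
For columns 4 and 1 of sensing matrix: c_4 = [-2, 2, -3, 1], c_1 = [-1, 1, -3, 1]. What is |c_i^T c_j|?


Inner product: -2*-1 + 2*1 + -3*-3 + 1*1
Products: [2, 2, 9, 1]
Sum = 14.
|dot| = 14.

14


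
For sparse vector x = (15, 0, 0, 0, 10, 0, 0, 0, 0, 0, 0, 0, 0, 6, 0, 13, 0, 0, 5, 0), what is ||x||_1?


Non-zero entries: [(0, 15), (4, 10), (13, 6), (15, 13), (18, 5)]
Absolute values: [15, 10, 6, 13, 5]
||x||_1 = sum = 49.

49


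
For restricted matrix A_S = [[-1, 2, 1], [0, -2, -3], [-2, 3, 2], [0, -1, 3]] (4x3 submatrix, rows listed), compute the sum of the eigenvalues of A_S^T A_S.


Sum of eigenvalues of A_S^T A_S = trace(A_S^T A_S) = sum of squared column norms of A_S.
A_S^T A_S diagonal: [5, 18, 23].
trace = 5 + 18 + 23 = 46.

46


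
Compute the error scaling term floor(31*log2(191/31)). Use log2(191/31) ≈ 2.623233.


log2(n/k) = log2(191/31) ≈ 2.623233.
k*log2(n/k) ≈ 31*2.623233 = 81.320223.
floor(81.320223) = 81.

81


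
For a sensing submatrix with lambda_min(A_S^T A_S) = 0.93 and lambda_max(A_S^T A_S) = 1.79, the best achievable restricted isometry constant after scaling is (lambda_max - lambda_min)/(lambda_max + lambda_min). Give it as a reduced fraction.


lambda_max - lambda_min = 1.79 - 0.93 = 0.86.
lambda_max + lambda_min = 1.79 + 0.93 = 2.72.
delta = 0.86/2.72 = 86/272 = 43/136.

43/136


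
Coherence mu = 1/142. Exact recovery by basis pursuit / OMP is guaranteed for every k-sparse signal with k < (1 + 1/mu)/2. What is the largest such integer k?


1/mu = 142.
1 + 1/mu = 143.
(1 + 1/mu)/2 = 71.5 is not an integer, so k_max = floor(71.5) = 71.

71


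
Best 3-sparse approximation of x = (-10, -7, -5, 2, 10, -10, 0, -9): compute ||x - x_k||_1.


Sorted |x_i| descending: [10, 10, 10, 9, 7, 5, 2, 0]
Keep top 3: [10, 10, 10]
Tail entries: [9, 7, 5, 2, 0]
L1 error = sum of tail = 23.

23


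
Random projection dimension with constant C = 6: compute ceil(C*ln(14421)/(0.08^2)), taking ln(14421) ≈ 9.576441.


ln(14421) ≈ 9.576441.
eps^2 = 0.08^2 = 0.0064.
C*ln(N)/eps^2 ≈ 6*9.576441/0.0064 ≈ 8977.9134.
m = ceil(8977.9134) = 8978.

8978


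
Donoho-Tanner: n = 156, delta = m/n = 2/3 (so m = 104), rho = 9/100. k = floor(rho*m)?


m = 2/3*156 = 104.
rho = 9/100.
rho*m = 9/100*104 = 9.36.
k = floor(9.36) = 9.

9


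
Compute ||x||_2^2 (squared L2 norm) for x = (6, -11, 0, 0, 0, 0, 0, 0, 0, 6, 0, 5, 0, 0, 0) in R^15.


Non-zero entries: [(0, 6), (1, -11), (9, 6), (11, 5)]
Squares: [36, 121, 36, 25]
||x||_2^2 = sum = 218.

218


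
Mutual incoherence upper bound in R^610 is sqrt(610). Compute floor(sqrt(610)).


24^2 = 576 <= 610 < 625 = 25^2, so 24 <= sqrt(610) < 25.
floor(sqrt(610)) = 24.

24


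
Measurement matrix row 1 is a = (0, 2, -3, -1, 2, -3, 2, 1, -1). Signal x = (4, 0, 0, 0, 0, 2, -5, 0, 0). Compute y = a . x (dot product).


Non-zero terms: ['0*4', '-3*2', '2*-5']
Products: [0, -6, -10]
y = sum = -16.

-16


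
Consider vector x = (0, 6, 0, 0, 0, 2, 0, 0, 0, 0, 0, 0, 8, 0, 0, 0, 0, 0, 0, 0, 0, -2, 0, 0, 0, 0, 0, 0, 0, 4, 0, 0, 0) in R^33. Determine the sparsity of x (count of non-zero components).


Non-zero positions: [1, 5, 12, 21, 29].
Sparsity = 5.

5


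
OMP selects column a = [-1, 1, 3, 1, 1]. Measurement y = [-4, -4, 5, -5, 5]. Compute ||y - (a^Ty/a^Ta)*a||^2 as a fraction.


a^T a = 13.
a^T y = 15.
coeff = 15/13 = 15/13.
||r||^2 = 1166/13.

1166/13


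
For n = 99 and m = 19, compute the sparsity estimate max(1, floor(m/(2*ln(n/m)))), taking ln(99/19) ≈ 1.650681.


n/m = 99/19.
ln(n/m) ≈ 1.650681.
2*ln(n/m) ≈ 3.301362.
m/(2*ln(n/m)) ≈ 19/3.301362 ≈ 5.7552.
floor = 5.
k_max = max(1, 5) = 5.

5


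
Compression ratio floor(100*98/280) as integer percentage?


100*m/n = 100*98/280 ≈ 35.0.
floor = 35.

35


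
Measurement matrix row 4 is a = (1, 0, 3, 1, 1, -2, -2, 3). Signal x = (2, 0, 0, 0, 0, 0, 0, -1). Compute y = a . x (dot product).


Non-zero terms: ['1*2', '3*-1']
Products: [2, -3]
y = sum = -1.

-1


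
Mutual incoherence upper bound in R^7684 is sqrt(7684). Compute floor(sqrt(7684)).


87^2 = 7569 <= 7684 < 7744 = 88^2, so 87 <= sqrt(7684) < 88.
floor(sqrt(7684)) = 87.

87


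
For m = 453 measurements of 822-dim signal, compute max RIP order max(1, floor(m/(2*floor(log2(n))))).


floor(log2(822)) = 9.
2*9 = 18.
m/(2*floor(log2(n))) = 453/18 ≈ 25.1667.
floor = 25.
k = max(1, 25) = 25.

25


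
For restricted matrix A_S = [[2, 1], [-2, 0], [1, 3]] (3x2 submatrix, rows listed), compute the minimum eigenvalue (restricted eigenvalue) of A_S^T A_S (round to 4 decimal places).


A_S^T A_S = [[9, 5], [5, 10]].
trace = 19.
det = 65.
disc = trace^2 - 4*det = 361 - 4*65 = 101.
sqrt(101) ≈ 10.049876.
lam_min = (19 - sqrt(101))/2 ≈ (19 - 10.049876)/2 = 4.475062 ≈ 4.4751.

4.4751


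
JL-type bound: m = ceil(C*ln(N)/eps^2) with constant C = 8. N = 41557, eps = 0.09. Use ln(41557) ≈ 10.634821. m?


ln(41557) ≈ 10.634821.
eps^2 = 0.09^2 = 0.0081.
C*ln(N)/eps^2 ≈ 8*10.634821/0.0081 ≈ 10503.5269.
m = ceil(10503.5269) = 10504.

10504


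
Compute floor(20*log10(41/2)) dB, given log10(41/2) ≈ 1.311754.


||x||/||e|| = 41/2.
log10(41/2) ≈ 1.311754.
20*log10(||x||/||e||) ≈ 20*1.311754 = 26.23508.
floor(26.23508) = 26.

26


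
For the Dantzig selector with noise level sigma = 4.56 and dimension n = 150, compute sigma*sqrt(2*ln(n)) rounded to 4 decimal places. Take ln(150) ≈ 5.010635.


ln(150) ≈ 5.010635.
2*ln(n) ≈ 10.02127.
sqrt(2*ln(n)) ≈ sqrt(10.02127) ≈ 3.165639.
threshold ≈ 4.56*3.165639 = 14.43531384 ≈ 14.4353.

14.4353


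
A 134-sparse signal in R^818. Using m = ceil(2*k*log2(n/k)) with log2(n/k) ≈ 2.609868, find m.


log2(n/k) = log2(818/134) ≈ 2.609868.
2*k*log2(n/k) ≈ 2*134*2.609868 = 699.444624.
m = ceil(699.444624) = 700.

700


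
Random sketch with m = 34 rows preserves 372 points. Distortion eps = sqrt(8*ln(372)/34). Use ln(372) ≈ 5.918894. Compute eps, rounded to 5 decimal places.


ln(372) ≈ 5.918894.
8*ln(N)/m ≈ 8*5.918894/34 ≈ 1.39268094.
eps = sqrt(1.39268094) ≈ 1.180119 ≈ 1.18012.

1.18012


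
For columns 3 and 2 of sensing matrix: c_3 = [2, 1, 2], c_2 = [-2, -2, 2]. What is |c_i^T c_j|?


Inner product: 2*-2 + 1*-2 + 2*2
Products: [-4, -2, 4]
Sum = -2.
|dot| = 2.

2


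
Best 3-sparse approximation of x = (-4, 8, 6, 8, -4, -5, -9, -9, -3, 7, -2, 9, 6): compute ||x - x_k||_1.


Sorted |x_i| descending: [9, 9, 9, 8, 8, 7, 6, 6, 5, 4, 4, 3, 2]
Keep top 3: [9, 9, 9]
Tail entries: [8, 8, 7, 6, 6, 5, 4, 4, 3, 2]
L1 error = sum of tail = 53.

53


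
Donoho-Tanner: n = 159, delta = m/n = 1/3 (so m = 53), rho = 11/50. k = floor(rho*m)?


m = 1/3*159 = 53.
rho = 11/50.
rho*m = 11/50*53 = 11.66.
k = floor(11.66) = 11.

11


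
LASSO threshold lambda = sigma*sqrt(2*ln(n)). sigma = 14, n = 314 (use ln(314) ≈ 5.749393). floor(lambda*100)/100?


ln(314) ≈ 5.749393.
2*ln(n) ≈ 11.498786.
sqrt(2*ln(n)) ≈ sqrt(11.498786) ≈ 3.390986.
lambda ≈ 14*3.390986 = 47.473804.
floor(lambda*100)/100 = 47.47.

47.47


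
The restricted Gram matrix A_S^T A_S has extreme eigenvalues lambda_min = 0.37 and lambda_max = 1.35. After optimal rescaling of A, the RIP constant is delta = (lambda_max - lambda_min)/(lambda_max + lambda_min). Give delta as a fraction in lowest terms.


lambda_max - lambda_min = 1.35 - 0.37 = 0.98.
lambda_max + lambda_min = 1.35 + 0.37 = 1.72.
delta = 0.98/1.72 = 98/172 = 49/86.

49/86


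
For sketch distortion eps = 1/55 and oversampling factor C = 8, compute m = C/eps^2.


1/eps = 55.
(1/eps)^2 = 3025.
m = 8*3025 = 24200.

24200


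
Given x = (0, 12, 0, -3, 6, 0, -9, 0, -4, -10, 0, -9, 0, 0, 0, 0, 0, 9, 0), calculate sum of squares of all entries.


Non-zero entries: [(1, 12), (3, -3), (4, 6), (6, -9), (8, -4), (9, -10), (11, -9), (17, 9)]
Squares: [144, 9, 36, 81, 16, 100, 81, 81]
||x||_2^2 = sum = 548.

548


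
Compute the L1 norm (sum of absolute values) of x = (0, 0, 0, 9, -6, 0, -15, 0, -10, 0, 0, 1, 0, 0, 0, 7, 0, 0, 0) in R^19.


Non-zero entries: [(3, 9), (4, -6), (6, -15), (8, -10), (11, 1), (15, 7)]
Absolute values: [9, 6, 15, 10, 1, 7]
||x||_1 = sum = 48.

48


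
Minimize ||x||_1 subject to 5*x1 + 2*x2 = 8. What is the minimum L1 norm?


Axis intercepts:
  x1 = 8/5, x2 = 0: L1 = 8/5
  x1 = 0, x2 = 4: L1 = 4
x* = (8/5, 0)
||x*||_1 = 8/5.

8/5


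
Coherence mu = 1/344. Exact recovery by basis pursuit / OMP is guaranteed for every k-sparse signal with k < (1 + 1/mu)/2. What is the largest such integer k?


1/mu = 344.
1 + 1/mu = 345.
(1 + 1/mu)/2 = 172.5 is not an integer, so k_max = floor(172.5) = 172.

172


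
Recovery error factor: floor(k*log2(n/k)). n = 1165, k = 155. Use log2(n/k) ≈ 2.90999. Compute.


log2(n/k) = log2(1165/155) ≈ 2.90999.
k*log2(n/k) ≈ 155*2.90999 = 451.04845.
floor(451.04845) = 451.

451


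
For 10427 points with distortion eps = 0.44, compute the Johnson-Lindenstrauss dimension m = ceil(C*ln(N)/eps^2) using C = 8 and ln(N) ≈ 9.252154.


ln(10427) ≈ 9.252154.
eps^2 = 0.44^2 = 0.1936.
C*ln(N)/eps^2 ≈ 8*9.252154/0.1936 ≈ 382.3204.
m = ceil(382.3204) = 383.

383


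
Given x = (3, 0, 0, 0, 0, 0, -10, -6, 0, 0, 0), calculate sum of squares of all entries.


Non-zero entries: [(0, 3), (6, -10), (7, -6)]
Squares: [9, 100, 36]
||x||_2^2 = sum = 145.

145


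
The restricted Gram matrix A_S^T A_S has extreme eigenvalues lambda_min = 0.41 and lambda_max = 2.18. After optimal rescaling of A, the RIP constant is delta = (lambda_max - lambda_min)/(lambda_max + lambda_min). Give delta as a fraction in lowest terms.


lambda_max - lambda_min = 2.18 - 0.41 = 1.77.
lambda_max + lambda_min = 2.18 + 0.41 = 2.59.
delta = 1.77/2.59 = 177/259.

177/259


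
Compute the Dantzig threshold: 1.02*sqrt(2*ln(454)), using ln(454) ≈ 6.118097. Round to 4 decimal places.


ln(454) ≈ 6.118097.
2*ln(n) ≈ 12.236194.
sqrt(2*ln(n)) ≈ sqrt(12.236194) ≈ 3.498027.
threshold ≈ 1.02*3.498027 = 3.56798754 ≈ 3.5680.

3.5680


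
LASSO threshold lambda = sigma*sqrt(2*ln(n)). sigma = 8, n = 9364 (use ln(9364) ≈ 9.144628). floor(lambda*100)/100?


ln(9364) ≈ 9.144628.
2*ln(n) ≈ 18.289256.
sqrt(2*ln(n)) ≈ sqrt(18.289256) ≈ 4.276594.
lambda ≈ 8*4.276594 = 34.212752.
floor(lambda*100)/100 = 34.21.

34.21


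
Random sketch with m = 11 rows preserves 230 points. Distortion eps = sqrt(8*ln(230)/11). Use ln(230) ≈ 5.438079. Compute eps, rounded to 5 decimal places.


ln(230) ≈ 5.438079.
8*ln(N)/m ≈ 8*5.438079/11 ≈ 3.95496655.
eps = sqrt(3.95496655) ≈ 1.9887098 ≈ 1.98871.

1.98871


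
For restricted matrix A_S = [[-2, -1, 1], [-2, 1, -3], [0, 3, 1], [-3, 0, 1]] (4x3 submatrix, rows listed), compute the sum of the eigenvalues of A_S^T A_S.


Sum of eigenvalues of A_S^T A_S = trace(A_S^T A_S) = sum of squared column norms of A_S.
A_S^T A_S diagonal: [17, 11, 12].
trace = 17 + 11 + 12 = 40.

40


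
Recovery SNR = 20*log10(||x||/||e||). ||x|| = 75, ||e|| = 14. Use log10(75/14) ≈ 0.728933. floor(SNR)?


||x||/||e|| = 75/14.
log10(75/14) ≈ 0.728933.
20*log10(||x||/||e||) ≈ 20*0.728933 = 14.57866.
floor(14.57866) = 14.

14


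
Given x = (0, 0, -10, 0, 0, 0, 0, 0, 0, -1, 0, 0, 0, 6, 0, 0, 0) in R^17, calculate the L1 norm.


Non-zero entries: [(2, -10), (9, -1), (13, 6)]
Absolute values: [10, 1, 6]
||x||_1 = sum = 17.

17


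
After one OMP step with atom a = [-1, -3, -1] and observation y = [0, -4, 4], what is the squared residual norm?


a^T a = 11.
a^T y = 8.
coeff = 8/11 = 8/11.
||r||^2 = 288/11.

288/11


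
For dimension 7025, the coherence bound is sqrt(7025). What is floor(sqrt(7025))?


83^2 = 6889 <= 7025 < 7056 = 84^2, so 83 <= sqrt(7025) < 84.
floor(sqrt(7025)) = 83.

83


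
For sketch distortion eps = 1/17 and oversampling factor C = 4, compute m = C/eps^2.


1/eps = 17.
(1/eps)^2 = 289.
m = 4*289 = 1156.

1156


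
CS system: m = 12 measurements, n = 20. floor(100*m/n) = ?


100*m/n = 100*12/20 ≈ 60.0.
floor = 60.

60


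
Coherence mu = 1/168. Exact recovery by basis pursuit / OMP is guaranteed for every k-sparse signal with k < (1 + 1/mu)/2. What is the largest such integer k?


1/mu = 168.
1 + 1/mu = 169.
(1 + 1/mu)/2 = 84.5 is not an integer, so k_max = floor(84.5) = 84.

84


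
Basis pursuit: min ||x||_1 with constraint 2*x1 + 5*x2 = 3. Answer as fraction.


Axis intercepts:
  x1 = 3/2, x2 = 0: L1 = 3/2
  x1 = 0, x2 = 3/5: L1 = 3/5
x* = (0, 3/5)
||x*||_1 = 3/5.

3/5


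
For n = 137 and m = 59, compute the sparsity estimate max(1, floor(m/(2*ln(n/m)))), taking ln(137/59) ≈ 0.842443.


n/m = 137/59.
ln(n/m) ≈ 0.842443.
2*ln(n/m) ≈ 1.684886.
m/(2*ln(n/m)) ≈ 59/1.684886 ≈ 35.0172.
floor = 35.
k_max = max(1, 35) = 35.

35


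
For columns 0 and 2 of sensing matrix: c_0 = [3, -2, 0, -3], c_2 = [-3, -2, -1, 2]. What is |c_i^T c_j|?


Inner product: 3*-3 + -2*-2 + 0*-1 + -3*2
Products: [-9, 4, 0, -6]
Sum = -11.
|dot| = 11.

11


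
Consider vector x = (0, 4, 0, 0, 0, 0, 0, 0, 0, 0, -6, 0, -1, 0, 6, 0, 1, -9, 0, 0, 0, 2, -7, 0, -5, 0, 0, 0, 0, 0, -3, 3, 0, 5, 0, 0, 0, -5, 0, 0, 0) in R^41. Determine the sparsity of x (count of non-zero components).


Non-zero positions: [1, 10, 12, 14, 16, 17, 21, 22, 24, 30, 31, 33, 37].
Sparsity = 13.

13


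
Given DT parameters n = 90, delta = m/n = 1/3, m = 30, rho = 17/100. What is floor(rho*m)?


m = 1/3*90 = 30.
rho = 17/100.
rho*m = 17/100*30 = 5.1.
k = floor(5.1) = 5.

5


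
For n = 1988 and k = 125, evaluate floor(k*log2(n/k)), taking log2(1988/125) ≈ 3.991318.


log2(n/k) = log2(1988/125) ≈ 3.991318.
k*log2(n/k) ≈ 125*3.991318 = 498.91475.
floor(498.91475) = 498.

498


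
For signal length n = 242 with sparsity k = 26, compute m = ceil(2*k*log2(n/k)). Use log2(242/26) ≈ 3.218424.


log2(n/k) = log2(242/26) ≈ 3.218424.
2*k*log2(n/k) ≈ 2*26*3.218424 = 167.358048.
m = ceil(167.358048) = 168.

168


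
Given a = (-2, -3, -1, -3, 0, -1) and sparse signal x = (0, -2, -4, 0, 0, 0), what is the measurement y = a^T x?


Non-zero terms: ['-3*-2', '-1*-4']
Products: [6, 4]
y = sum = 10.

10


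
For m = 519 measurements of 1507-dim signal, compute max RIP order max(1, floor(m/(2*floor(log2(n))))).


floor(log2(1507)) = 10.
2*10 = 20.
m/(2*floor(log2(n))) = 519/20 ≈ 25.95.
floor = 25.
k = max(1, 25) = 25.

25


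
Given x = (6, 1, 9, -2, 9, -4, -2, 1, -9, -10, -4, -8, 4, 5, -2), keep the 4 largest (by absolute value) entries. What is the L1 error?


Sorted |x_i| descending: [10, 9, 9, 9, 8, 6, 5, 4, 4, 4, 2, 2, 2, 1, 1]
Keep top 4: [10, 9, 9, 9]
Tail entries: [8, 6, 5, 4, 4, 4, 2, 2, 2, 1, 1]
L1 error = sum of tail = 39.

39


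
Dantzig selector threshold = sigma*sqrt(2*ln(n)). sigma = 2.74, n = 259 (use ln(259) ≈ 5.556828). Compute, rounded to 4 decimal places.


ln(259) ≈ 5.556828.
2*ln(n) ≈ 11.113656.
sqrt(2*ln(n)) ≈ sqrt(11.113656) ≈ 3.333715.
threshold ≈ 2.74*3.333715 = 9.1343791 ≈ 9.1344.

9.1344


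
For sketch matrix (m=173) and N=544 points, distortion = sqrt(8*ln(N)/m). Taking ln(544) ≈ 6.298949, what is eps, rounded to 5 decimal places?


ln(544) ≈ 6.298949.
8*ln(N)/m ≈ 8*6.298949/173 ≈ 0.29128088.
eps = sqrt(0.29128088) ≈ 0.5397044 ≈ 0.53970.

0.53970


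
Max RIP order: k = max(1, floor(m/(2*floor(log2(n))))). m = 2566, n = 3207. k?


floor(log2(3207)) = 11.
2*11 = 22.
m/(2*floor(log2(n))) = 2566/22 ≈ 116.6364.
floor = 116.
k = max(1, 116) = 116.

116


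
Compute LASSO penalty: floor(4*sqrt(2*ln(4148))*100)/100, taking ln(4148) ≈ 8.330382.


ln(4148) ≈ 8.330382.
2*ln(n) ≈ 16.660764.
sqrt(2*ln(n)) ≈ sqrt(16.660764) ≈ 4.08176.
lambda ≈ 4*4.08176 = 16.32704.
floor(lambda*100)/100 = 16.32.

16.32


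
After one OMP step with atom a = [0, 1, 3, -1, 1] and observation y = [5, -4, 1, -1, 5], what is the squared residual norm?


a^T a = 12.
a^T y = 5.
coeff = 5/12 = 5/12.
||r||^2 = 791/12.

791/12


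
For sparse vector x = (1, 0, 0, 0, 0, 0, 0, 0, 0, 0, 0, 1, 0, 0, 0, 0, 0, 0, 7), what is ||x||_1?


Non-zero entries: [(0, 1), (11, 1), (18, 7)]
Absolute values: [1, 1, 7]
||x||_1 = sum = 9.

9


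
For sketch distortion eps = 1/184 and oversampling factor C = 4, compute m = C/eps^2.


1/eps = 184.
(1/eps)^2 = 33856.
m = 4*33856 = 135424.

135424


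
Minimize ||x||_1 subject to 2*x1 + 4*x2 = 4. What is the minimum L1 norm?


Axis intercepts:
  x1 = 2, x2 = 0: L1 = 2
  x1 = 0, x2 = 1: L1 = 1
x* = (0, 1)
||x*||_1 = 1.

1


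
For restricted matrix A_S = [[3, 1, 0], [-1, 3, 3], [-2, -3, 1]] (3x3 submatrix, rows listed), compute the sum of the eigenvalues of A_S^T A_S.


Sum of eigenvalues of A_S^T A_S = trace(A_S^T A_S) = sum of squared column norms of A_S.
A_S^T A_S diagonal: [14, 19, 10].
trace = 14 + 19 + 10 = 43.

43


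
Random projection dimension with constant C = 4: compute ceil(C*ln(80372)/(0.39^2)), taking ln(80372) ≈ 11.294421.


ln(80372) ≈ 11.294421.
eps^2 = 0.39^2 = 0.1521.
C*ln(N)/eps^2 ≈ 4*11.294421/0.1521 ≈ 297.0262.
m = ceil(297.0262) = 298.

298


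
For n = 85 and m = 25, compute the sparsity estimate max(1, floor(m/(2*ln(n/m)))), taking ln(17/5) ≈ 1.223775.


n/m = 85/25 = 17/5.
ln(n/m) ≈ 1.223775.
2*ln(n/m) ≈ 2.44755.
m/(2*ln(n/m)) ≈ 25/2.44755 ≈ 10.2143.
floor = 10.
k_max = max(1, 10) = 10.

10


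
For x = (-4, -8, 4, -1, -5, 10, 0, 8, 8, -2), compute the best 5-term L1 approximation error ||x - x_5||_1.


Sorted |x_i| descending: [10, 8, 8, 8, 5, 4, 4, 2, 1, 0]
Keep top 5: [10, 8, 8, 8, 5]
Tail entries: [4, 4, 2, 1, 0]
L1 error = sum of tail = 11.

11


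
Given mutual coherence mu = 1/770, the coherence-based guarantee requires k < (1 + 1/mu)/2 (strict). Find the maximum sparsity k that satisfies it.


1/mu = 770.
1 + 1/mu = 771.
(1 + 1/mu)/2 = 385.5 is not an integer, so k_max = floor(385.5) = 385.

385


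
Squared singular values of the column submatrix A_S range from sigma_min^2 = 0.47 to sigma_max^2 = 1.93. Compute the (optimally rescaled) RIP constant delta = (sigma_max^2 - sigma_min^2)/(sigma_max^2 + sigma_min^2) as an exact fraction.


lambda_max - lambda_min = 1.93 - 0.47 = 1.46.
lambda_max + lambda_min = 1.93 + 0.47 = 2.40.
delta = 1.46/2.40 = 146/240 = 73/120.

73/120


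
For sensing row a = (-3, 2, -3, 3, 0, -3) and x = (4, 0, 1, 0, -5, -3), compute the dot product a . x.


Non-zero terms: ['-3*4', '-3*1', '0*-5', '-3*-3']
Products: [-12, -3, 0, 9]
y = sum = -6.

-6


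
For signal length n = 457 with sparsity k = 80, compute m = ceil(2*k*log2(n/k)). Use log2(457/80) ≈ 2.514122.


log2(n/k) = log2(457/80) ≈ 2.514122.
2*k*log2(n/k) ≈ 2*80*2.514122 = 402.25952.
m = ceil(402.25952) = 403.

403


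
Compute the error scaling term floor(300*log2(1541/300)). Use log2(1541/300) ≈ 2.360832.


log2(n/k) = log2(1541/300) ≈ 2.360832.
k*log2(n/k) ≈ 300*2.360832 = 708.2496.
floor(708.2496) = 708.

708


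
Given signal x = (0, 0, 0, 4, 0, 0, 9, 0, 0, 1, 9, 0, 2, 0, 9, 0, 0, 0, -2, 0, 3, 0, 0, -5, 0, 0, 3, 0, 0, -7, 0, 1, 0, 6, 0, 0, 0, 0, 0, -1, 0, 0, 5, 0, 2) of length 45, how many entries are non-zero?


Non-zero positions: [3, 6, 9, 10, 12, 14, 18, 20, 23, 26, 29, 31, 33, 39, 42, 44].
Sparsity = 16.

16


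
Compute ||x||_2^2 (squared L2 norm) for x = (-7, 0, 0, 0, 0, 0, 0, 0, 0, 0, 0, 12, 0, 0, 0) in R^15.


Non-zero entries: [(0, -7), (11, 12)]
Squares: [49, 144]
||x||_2^2 = sum = 193.

193


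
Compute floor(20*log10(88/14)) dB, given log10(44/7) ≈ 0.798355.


||x||/||e|| = 88/14 = 44/7.
log10(44/7) ≈ 0.798355.
20*log10(||x||/||e||) ≈ 20*0.798355 = 15.9671.
floor(15.9671) = 15.

15


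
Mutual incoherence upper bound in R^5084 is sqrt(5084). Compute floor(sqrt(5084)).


71^2 = 5041 <= 5084 < 5184 = 72^2, so 71 <= sqrt(5084) < 72.
floor(sqrt(5084)) = 71.

71


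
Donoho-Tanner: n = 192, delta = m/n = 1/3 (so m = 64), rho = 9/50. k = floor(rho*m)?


m = 1/3*192 = 64.
rho = 9/50.
rho*m = 9/50*64 = 11.52.
k = floor(11.52) = 11.

11


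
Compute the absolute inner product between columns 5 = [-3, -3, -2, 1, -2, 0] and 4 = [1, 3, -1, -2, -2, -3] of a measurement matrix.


Inner product: -3*1 + -3*3 + -2*-1 + 1*-2 + -2*-2 + 0*-3
Products: [-3, -9, 2, -2, 4, 0]
Sum = -8.
|dot| = 8.

8


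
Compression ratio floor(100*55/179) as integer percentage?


100*m/n = 100*55/179 ≈ 30.7263.
floor = 30.

30


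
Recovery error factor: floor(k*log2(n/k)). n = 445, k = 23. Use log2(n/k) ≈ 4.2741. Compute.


log2(n/k) = log2(445/23) ≈ 4.2741.
k*log2(n/k) ≈ 23*4.2741 = 98.3043.
floor(98.3043) = 98.

98


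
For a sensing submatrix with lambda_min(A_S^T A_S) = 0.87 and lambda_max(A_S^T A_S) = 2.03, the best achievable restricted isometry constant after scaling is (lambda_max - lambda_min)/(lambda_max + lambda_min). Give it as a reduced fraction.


lambda_max - lambda_min = 2.03 - 0.87 = 1.16.
lambda_max + lambda_min = 2.03 + 0.87 = 2.90.
delta = 1.16/2.90 = 116/290 = 2/5.

2/5


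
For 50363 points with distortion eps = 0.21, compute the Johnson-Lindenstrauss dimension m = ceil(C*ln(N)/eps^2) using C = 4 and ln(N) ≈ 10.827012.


ln(50363) ≈ 10.827012.
eps^2 = 0.21^2 = 0.0441.
C*ln(N)/eps^2 ≈ 4*10.827012/0.0441 ≈ 982.0419.
m = ceil(982.0419) = 983.

983


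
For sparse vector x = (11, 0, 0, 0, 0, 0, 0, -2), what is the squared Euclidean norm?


Non-zero entries: [(0, 11), (7, -2)]
Squares: [121, 4]
||x||_2^2 = sum = 125.

125


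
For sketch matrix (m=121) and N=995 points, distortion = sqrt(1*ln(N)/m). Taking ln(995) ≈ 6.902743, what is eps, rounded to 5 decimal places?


ln(995) ≈ 6.902743.
1*ln(N)/m ≈ 1*6.902743/121 ≈ 0.05704746.
eps = sqrt(0.05704746) ≈ 0.2388461 ≈ 0.23885.

0.23885


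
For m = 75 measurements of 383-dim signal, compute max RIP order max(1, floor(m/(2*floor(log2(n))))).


floor(log2(383)) = 8.
2*8 = 16.
m/(2*floor(log2(n))) = 75/16 ≈ 4.6875.
floor = 4.
k = max(1, 4) = 4.

4


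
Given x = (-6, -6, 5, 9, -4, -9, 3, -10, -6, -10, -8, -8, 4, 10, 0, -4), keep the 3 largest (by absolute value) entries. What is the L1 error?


Sorted |x_i| descending: [10, 10, 10, 9, 9, 8, 8, 6, 6, 6, 5, 4, 4, 4, 3, 0]
Keep top 3: [10, 10, 10]
Tail entries: [9, 9, 8, 8, 6, 6, 6, 5, 4, 4, 4, 3, 0]
L1 error = sum of tail = 72.

72


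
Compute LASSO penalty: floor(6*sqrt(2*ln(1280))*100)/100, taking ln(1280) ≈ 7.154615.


ln(1280) ≈ 7.154615.
2*ln(n) ≈ 14.30923.
sqrt(2*ln(n)) ≈ sqrt(14.30923) ≈ 3.782754.
lambda ≈ 6*3.782754 = 22.696524.
floor(lambda*100)/100 = 22.69.

22.69


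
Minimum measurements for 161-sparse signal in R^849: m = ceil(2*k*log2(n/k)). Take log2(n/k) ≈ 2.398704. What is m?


log2(n/k) = log2(849/161) ≈ 2.398704.
2*k*log2(n/k) ≈ 2*161*2.398704 = 772.382688.
m = ceil(772.382688) = 773.

773


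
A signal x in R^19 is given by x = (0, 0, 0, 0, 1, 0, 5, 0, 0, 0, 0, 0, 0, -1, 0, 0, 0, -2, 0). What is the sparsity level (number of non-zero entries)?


Non-zero positions: [4, 6, 13, 17].
Sparsity = 4.

4


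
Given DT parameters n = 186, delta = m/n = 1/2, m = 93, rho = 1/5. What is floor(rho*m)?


m = 1/2*186 = 93.
rho = 1/5.
rho*m = 1/5*93 = 18.6.
k = floor(18.6) = 18.

18


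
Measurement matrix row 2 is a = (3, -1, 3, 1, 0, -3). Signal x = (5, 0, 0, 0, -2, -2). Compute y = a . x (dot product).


Non-zero terms: ['3*5', '0*-2', '-3*-2']
Products: [15, 0, 6]
y = sum = 21.

21


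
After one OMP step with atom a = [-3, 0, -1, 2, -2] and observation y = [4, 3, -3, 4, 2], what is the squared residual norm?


a^T a = 18.
a^T y = -5.
coeff = -5/18 = -5/18.
||r||^2 = 947/18.

947/18


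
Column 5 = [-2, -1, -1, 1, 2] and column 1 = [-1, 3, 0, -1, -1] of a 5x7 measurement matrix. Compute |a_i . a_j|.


Inner product: -2*-1 + -1*3 + -1*0 + 1*-1 + 2*-1
Products: [2, -3, 0, -1, -2]
Sum = -4.
|dot| = 4.

4


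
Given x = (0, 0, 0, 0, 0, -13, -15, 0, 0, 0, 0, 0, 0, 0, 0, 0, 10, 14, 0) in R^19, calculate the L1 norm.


Non-zero entries: [(5, -13), (6, -15), (16, 10), (17, 14)]
Absolute values: [13, 15, 10, 14]
||x||_1 = sum = 52.

52


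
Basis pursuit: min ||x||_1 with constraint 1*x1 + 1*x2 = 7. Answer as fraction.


Axis intercepts:
  x1 = 7, x2 = 0: L1 = 7
  x1 = 0, x2 = 7: L1 = 7
x* = (7, 0)
||x*||_1 = 7.

7


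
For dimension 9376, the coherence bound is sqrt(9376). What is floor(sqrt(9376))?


96^2 = 9216 <= 9376 < 9409 = 97^2, so 96 <= sqrt(9376) < 97.
floor(sqrt(9376)) = 96.

96


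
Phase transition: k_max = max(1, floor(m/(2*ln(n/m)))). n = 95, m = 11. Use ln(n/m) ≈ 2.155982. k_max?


n/m = 95/11.
ln(n/m) ≈ 2.155982.
2*ln(n/m) ≈ 4.311964.
m/(2*ln(n/m)) ≈ 11/4.311964 ≈ 2.551.
floor = 2.
k_max = max(1, 2) = 2.

2


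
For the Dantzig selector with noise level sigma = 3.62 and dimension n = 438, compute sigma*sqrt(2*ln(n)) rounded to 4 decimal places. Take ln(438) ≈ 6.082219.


ln(438) ≈ 6.082219.
2*ln(n) ≈ 12.164438.
sqrt(2*ln(n)) ≈ sqrt(12.164438) ≈ 3.487755.
threshold ≈ 3.62*3.487755 = 12.6256731 ≈ 12.6257.

12.6257


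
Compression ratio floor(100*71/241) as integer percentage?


100*m/n = 100*71/241 ≈ 29.4606.
floor = 29.

29


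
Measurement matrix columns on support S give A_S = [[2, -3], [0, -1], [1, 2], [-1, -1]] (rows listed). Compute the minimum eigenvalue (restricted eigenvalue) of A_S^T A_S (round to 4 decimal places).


A_S^T A_S = [[6, -3], [-3, 15]].
trace = 21.
det = 81.
disc = trace^2 - 4*det = 441 - 4*81 = 117.
sqrt(117) ≈ 10.816654.
lam_min = (21 - sqrt(117))/2 ≈ (21 - 10.816654)/2 = 5.091673 ≈ 5.0917.

5.0917


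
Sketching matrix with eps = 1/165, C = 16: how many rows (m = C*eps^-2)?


1/eps = 165.
(1/eps)^2 = 27225.
m = 16*27225 = 435600.

435600


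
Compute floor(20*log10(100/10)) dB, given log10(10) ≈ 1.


||x||/||e|| = 100/10 = 10.
log10(10) ≈ 1.
20*log10(||x||/||e||) ≈ 20*1 = 20.
floor(20) = 20.

20


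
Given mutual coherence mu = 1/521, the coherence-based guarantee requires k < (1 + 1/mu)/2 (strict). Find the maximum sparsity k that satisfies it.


1/mu = 521.
1 + 1/mu = 522.
(1 + 1/mu)/2 = 261 is an integer and the inequality is strict, so k_max = 261 - 1 = 260.

260


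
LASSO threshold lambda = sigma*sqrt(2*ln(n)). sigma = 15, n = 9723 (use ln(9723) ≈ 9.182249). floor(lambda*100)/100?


ln(9723) ≈ 9.182249.
2*ln(n) ≈ 18.364498.
sqrt(2*ln(n)) ≈ sqrt(18.364498) ≈ 4.285382.
lambda ≈ 15*4.285382 = 64.28073.
floor(lambda*100)/100 = 64.28.

64.28


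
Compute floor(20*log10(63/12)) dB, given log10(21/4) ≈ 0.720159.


||x||/||e|| = 63/12 = 21/4.
log10(21/4) ≈ 0.720159.
20*log10(||x||/||e||) ≈ 20*0.720159 = 14.40318.
floor(14.40318) = 14.

14


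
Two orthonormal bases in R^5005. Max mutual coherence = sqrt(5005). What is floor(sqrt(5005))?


70^2 = 4900 <= 5005 < 5041 = 71^2, so 70 <= sqrt(5005) < 71.
floor(sqrt(5005)) = 70.

70


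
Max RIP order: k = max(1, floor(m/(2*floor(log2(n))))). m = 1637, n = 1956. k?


floor(log2(1956)) = 10.
2*10 = 20.
m/(2*floor(log2(n))) = 1637/20 ≈ 81.85.
floor = 81.
k = max(1, 81) = 81.

81


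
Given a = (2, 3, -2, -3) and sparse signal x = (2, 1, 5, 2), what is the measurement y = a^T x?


Non-zero terms: ['2*2', '3*1', '-2*5', '-3*2']
Products: [4, 3, -10, -6]
y = sum = -9.

-9


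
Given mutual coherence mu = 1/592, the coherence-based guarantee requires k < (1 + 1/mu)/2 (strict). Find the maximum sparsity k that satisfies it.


1/mu = 592.
1 + 1/mu = 593.
(1 + 1/mu)/2 = 296.5 is not an integer, so k_max = floor(296.5) = 296.

296


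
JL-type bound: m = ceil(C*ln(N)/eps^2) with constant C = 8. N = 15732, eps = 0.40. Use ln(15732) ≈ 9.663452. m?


ln(15732) ≈ 9.663452.
eps^2 = 0.40^2 = 0.16.
C*ln(N)/eps^2 ≈ 8*9.663452/0.16 ≈ 483.1726.
m = ceil(483.1726) = 484.

484


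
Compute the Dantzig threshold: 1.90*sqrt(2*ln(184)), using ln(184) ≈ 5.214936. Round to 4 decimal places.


ln(184) ≈ 5.214936.
2*ln(n) ≈ 10.429872.
sqrt(2*ln(n)) ≈ sqrt(10.429872) ≈ 3.229531.
threshold ≈ 1.90*3.229531 = 6.1361089 ≈ 6.1361.

6.1361


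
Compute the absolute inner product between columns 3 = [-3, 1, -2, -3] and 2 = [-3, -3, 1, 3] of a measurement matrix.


Inner product: -3*-3 + 1*-3 + -2*1 + -3*3
Products: [9, -3, -2, -9]
Sum = -5.
|dot| = 5.

5


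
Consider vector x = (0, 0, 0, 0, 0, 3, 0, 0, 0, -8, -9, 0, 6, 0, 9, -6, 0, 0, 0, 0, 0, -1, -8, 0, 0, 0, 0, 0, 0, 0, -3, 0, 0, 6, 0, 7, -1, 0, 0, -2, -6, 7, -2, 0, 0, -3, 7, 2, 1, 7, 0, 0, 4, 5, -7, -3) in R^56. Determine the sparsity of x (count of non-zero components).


Non-zero positions: [5, 9, 10, 12, 14, 15, 21, 22, 30, 33, 35, 36, 39, 40, 41, 42, 45, 46, 47, 48, 49, 52, 53, 54, 55].
Sparsity = 25.

25


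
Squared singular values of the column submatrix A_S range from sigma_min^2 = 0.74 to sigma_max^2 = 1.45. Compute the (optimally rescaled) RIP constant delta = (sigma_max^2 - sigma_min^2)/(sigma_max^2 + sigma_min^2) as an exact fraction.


lambda_max - lambda_min = 1.45 - 0.74 = 0.71.
lambda_max + lambda_min = 1.45 + 0.74 = 2.19.
delta = 0.71/2.19 = 71/219.

71/219


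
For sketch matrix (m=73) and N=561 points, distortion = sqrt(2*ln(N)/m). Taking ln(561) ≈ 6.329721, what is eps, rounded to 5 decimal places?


ln(561) ≈ 6.329721.
2*ln(N)/m ≈ 2*6.329721/73 ≈ 0.17341701.
eps = sqrt(0.17341701) ≈ 0.4164337 ≈ 0.41643.

0.41643


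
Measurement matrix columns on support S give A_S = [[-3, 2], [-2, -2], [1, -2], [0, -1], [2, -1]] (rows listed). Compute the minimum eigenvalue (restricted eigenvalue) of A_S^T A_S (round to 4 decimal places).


A_S^T A_S = [[18, -6], [-6, 14]].
trace = 32.
det = 216.
disc = trace^2 - 4*det = 1024 - 4*216 = 160.
sqrt(160) ≈ 12.649111.
lam_min = (32 - sqrt(160))/2 ≈ (32 - 12.649111)/2 = 9.6754445 ≈ 9.6754.

9.6754
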